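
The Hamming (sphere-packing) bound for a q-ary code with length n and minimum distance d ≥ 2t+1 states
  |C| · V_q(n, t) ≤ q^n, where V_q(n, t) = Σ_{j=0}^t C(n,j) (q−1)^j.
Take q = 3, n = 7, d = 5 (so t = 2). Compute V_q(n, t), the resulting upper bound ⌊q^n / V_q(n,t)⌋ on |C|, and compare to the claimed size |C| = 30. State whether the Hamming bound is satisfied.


V_q(n, t) = 99, q^n = 2187, Hamming bound = 22, |C| = 30 > bound (violated).

Step 1: Compute V_q(n, t) = Σ_{j=0}^2 C(n, j) (q−1)^j.
  j = 0: C(7,0)·(2)^0 = 1·1 = 1.
  j = 1: C(7,1)·(2)^1 = 7·2 = 14.
  j = 2: C(7,2)·(2)^2 = 21·4 = 84.
  V_q(n, t) = 1 + 14 + 84 = 99.
Step 2: q^n = 3^7 = 2187.
Step 3: Hamming bound ⌊q^n / V_q(n,t)⌋ = ⌊2187/99⌋ = 22.
Step 4: Compare |C| = 30 to 22: violated.
The claimed |C| lies above the Hamming bound, so no 3-ary code of length 7 with d ≥ 5 can have 30 codewords.


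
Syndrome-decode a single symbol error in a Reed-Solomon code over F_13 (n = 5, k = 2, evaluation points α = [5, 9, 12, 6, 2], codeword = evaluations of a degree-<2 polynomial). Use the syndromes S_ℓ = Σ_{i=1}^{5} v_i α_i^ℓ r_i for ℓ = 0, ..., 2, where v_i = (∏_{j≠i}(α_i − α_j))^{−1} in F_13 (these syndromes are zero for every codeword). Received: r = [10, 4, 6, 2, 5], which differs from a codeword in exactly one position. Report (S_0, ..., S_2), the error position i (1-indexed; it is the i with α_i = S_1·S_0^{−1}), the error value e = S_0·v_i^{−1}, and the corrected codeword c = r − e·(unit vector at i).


S = (11, 9, 5), error at position 5, error magnitude e = 10, c = [10, 4, 6, 2, 8].

Step 1: column multipliers v_i = (∏_{j≠i}(α_i − α_j))^{−1} mod 13.
  i = 1 (α = 5): (5−9)(5−12)(5−6)(5−2) = (−4)·(−7)·(−1)·3 = −84 ≡ 7, so v_1 = 7^{−1} = 2 (mod 13).
  i = 2 (α = 9): (9−5)(9−12)(9−6)(9−2) = 4·(−3)·3·7 = −252 ≡ 8, so v_2 = 8^{−1} = 5 (mod 13).
  i = 3 (α = 12): (12−5)(12−9)(12−6)(12−2) = 7·3·6·10 = 1260 ≡ 12, so v_3 = 12^{−1} = 12 (mod 13).
  i = 4 (α = 6): (6−5)(6−9)(6−12)(6−2) = 1·(−3)·(−6)·4 = 72 ≡ 7, so v_4 = 7^{−1} = 2 (mod 13).
  i = 5 (α = 2): (2−5)(2−9)(2−12)(2−6) = (−3)·(−7)·(−10)·(−4) = 840 ≡ 8, so v_5 = 8^{−1} = 5 (mod 13).
  v = [2, 5, 12, 2, 5].
Step 2: syndromes of r = [10, 4, 6, 2, 5] (all sums mod 13).
  S_0 = Σ v_i r_i = 2·10 + 5·4 + 12·6 + 2·2 + 5·5 = 141 ≡ 11.
  S_1 = Σ v_i α_i r_i = 2·5·10 + 5·9·4 + 12·12·6 + 2·6·2 + 5·2·5 = 1218 ≡ 9.
  α_i^2 mod 13 = [12, 3, 1, 10, 4].
  S_2 = Σ v_i α_i^2 r_i = 2·12·10 + 5·3·4 + 12·1·6 + 2·10·2 + 5·4·5 = 512 ≡ 5.
  S = (11, 9, 5) ≠ 0, so r is not a codeword (an error is present).
Step 3: locate the error. For a single error e at position i, S_ℓ = v_i·e·α_i^ℓ, so α_err = S_1/S_0.
  S_0^{−1} = 11^{−1} = 6 (mod 13), so α_err = 9·6 = 54 ≡ 2 = α_5. Error position i = 5.
  Consistency check: S_2/S_1 = 5·3 = 15 ≡ 2 = α_err ✓ (single-error assumption holds).
Step 4: error magnitude e = S_0/v_5 = S_0·∏_{j≠5}(α_5 − α_j) = 11·8 = 88 ≡ 10 (mod 13).
Step 5: correct position 5: c_5 = r_5 − e = 5 − 10 ≡ 8 (mod 13). Hence c = [10, 4, 6, 2, 8].
  Check: interpolating c through the α_i gives m(x) = 11 + 5·x (degree < 2) with m(α_i) = c_i for every i, so c is indeed a codeword.


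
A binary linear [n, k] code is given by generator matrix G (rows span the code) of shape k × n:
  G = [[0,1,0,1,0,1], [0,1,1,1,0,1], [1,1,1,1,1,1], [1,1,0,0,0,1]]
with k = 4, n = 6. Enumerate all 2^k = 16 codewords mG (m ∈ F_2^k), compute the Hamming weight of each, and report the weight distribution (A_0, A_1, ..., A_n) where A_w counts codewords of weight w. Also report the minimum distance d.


Weight distribution: A_0 = 1, A_1 = 1, A_2 = 3, A_3 = 6, A_4 = 3, A_5 = 1, A_6 = 1. Minimum distance d = 1.

Enumerate all 2^4 = 16 messages m ∈ F_2^4.
For each, compute codeword c = mG in F_2^6, then tally its weight.
  m = 0000 → c = 000000, weight = 0.
  m = 1000 → c = 010101, weight = 3.
  m = 0100 → c = 011101, weight = 4.
  m = 1100 → c = 001000, weight = 1.
  m = 0010 → c = 111111, weight = 6.
  m = 1010 → c = 101010, weight = 3.
  m = 0110 → c = 100010, weight = 2.
  m = 1110 → c = 110111, weight = 5.
  m = 0001 → c = 110001, weight = 3.
  m = 1001 → c = 100100, weight = 2.
  m = 0101 → c = 101100, weight = 3.
  m = 1101 → c = 111001, weight = 4.
  m = 0011 → c = 001110, weight = 3.
  m = 1011 → c = 011011, weight = 4.
  m = 0111 → c = 010011, weight = 3.
  m = 1111 → c = 000110, weight = 2.
Tally weights:
  weight 0: 1 codewords.
  weight 1: 1 codewords.
  weight 2: 3 codewords.
  weight 3: 6 codewords.
  weight 4: 3 codewords.
  weight 5: 1 codewords.
  weight 6: 1 codewords.
Minimum distance d = smallest w > 0 with A_w > 0 = 1.
Sanity: Σ A_w = 16 = 2^4 = 16 ✓.


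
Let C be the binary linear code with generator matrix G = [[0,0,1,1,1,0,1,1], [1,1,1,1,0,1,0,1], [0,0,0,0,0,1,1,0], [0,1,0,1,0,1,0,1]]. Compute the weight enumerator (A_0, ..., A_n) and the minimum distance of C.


Weight distribution: A_0 = 1, A_2 = 2, A_3 = 2, A_4 = 3, A_5 = 6, A_6 = 2. Minimum distance d = 2.

Enumerate all 2^4 = 16 messages m ∈ F_2^4.
For each, compute codeword c = mG in F_2^8, then tally its weight.
  m = 0000 → c = 00000000, weight = 0.
  m = 1000 → c = 00111011, weight = 5.
  m = 0100 → c = 11110101, weight = 6.
  m = 1100 → c = 11001110, weight = 5.
  m = 0010 → c = 00000110, weight = 2.
  m = 1010 → c = 00111101, weight = 5.
  m = 0110 → c = 11110011, weight = 6.
  m = 1110 → c = 11001000, weight = 3.
  m = 0001 → c = 01010101, weight = 4.
  m = 1001 → c = 01101110, weight = 5.
  m = 0101 → c = 10100000, weight = 2.
  m = 1101 → c = 10011011, weight = 5.
  m = 0011 → c = 01010011, weight = 4.
  m = 1011 → c = 01101000, weight = 3.
  m = 0111 → c = 10100110, weight = 4.
  m = 1111 → c = 10011101, weight = 5.
Tally weights:
  weight 0: 1 codewords.
  weight 2: 2 codewords.
  weight 3: 2 codewords.
  weight 4: 3 codewords.
  weight 5: 6 codewords.
  weight 6: 2 codewords.
Minimum distance d = smallest w > 0 with A_w > 0 = 2.
Sanity: Σ A_w = 16 = 2^4 = 16 ✓.


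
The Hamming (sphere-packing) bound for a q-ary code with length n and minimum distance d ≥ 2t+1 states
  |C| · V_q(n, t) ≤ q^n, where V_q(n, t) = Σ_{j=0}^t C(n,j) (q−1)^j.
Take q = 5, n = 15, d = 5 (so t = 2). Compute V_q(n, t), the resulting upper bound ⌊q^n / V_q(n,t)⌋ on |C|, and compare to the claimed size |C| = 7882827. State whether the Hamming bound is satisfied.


V_q(n, t) = 1741, q^n = 30517578125, Hamming bound = 17528764, |C| = 7882827 ≤ bound (satisfied).

Step 1: Compute V_q(n, t) = Σ_{j=0}^2 C(n, j) (q−1)^j.
  j = 0: C(15,0)·(4)^0 = 1·1 = 1.
  j = 1: C(15,1)·(4)^1 = 15·4 = 60.
  j = 2: C(15,2)·(4)^2 = 105·16 = 1680.
  V_q(n, t) = 1 + 60 + 1680 = 1741.
Step 2: q^n = 5^15 = 30517578125.
Step 3: Hamming bound ⌊q^n / V_q(n,t)⌋ = ⌊30517578125/1741⌋ = 17528764.
Step 4: Compare |C| = 7882827 to 17528764: satisfied.
The claimed |C| lies below the Hamming bound.


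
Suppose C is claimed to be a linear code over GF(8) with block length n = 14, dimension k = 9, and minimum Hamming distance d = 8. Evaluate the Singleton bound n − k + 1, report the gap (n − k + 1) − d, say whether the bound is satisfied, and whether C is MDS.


Singleton RHS = n − k + 1 = 6, slack = -2, bound violated (no such code; not MDS).

Singleton bound: d ≤ n − k + 1.
Here n = 14, k = 9, so n − k + 1 = 6.
Given d = 8, check d ≤ 6: NO.
Slack = (n − k + 1) − d = -2.
The slack is negative: d = 8 exceeds n − k + 1 = 6 by 2, so the Singleton bound is violated and no linear [14, 9, 8]_8 code can exist. In particular it is not MDS (MDS requires d = n − k + 1 exactly).
Description: the claimed parameters are [14, 9, 8]_8; such a code would be impossible (violates the Singleton bound).


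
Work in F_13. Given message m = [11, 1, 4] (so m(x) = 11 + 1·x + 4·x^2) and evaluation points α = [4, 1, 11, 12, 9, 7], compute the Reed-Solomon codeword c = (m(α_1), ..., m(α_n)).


c = [1, 3, 12, 1, 6, 6]

Message polynomial: m(x) = 11 + 1·x + 4·x^2 (mod 13).
For each evaluation point α_i, compute m(α_i) mod 13:
  α_1 = 4: Horner steps 4 → 4 → 1, so m(4) = 1.
  α_2 = 1: Horner steps 4 → 5 → 3, so m(1) = 3.
  α_3 = 11: Horner steps 4 → 6 → 12, so m(11) = 12.
  α_4 = 12: Horner steps 4 → 10 → 1, so m(12) = 1.
  α_5 = 9: Horner steps 4 → 11 → 6, so m(9) = 6.
  α_6 = 7: Horner steps 4 → 3 → 6, so m(7) = 6.
Codeword c = [1, 3, 12, 1, 6, 6] ∈ F_13^6.


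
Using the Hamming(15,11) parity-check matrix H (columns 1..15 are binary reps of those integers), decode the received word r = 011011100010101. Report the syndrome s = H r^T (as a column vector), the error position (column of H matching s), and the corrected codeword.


s = (1, 1, 0, 0)^T, error position = 12, corrected codeword c = 011011100011101

Compute s = H r^T mod 2 one row at a time:
  s_1 = 0 + 0 + 0 + 1 + 0 + 1 + 0 + 1 = 3 ≡ 1 (mod 2).
  s_2 = 0 + 1 + 1 + 1 + 0 + 1 + 0 + 1 = 5 ≡ 1 (mod 2).
  s_3 = 1 + 1 + 1 + 1 + 0 + 1 + 0 + 1 = 6 ≡ 0 (mod 2).
  s_4 = 0 + 1 + 1 + 1 + 0 + 1 + 1 + 1 = 6 ≡ 0 (mod 2).
s = (1, 1, 0, 0)^T — this equals column 12 of H (binary 1100), so error is at position 12.
Correct: flip bit 12 of r = 011011100010101 to get c = 011011100011101.


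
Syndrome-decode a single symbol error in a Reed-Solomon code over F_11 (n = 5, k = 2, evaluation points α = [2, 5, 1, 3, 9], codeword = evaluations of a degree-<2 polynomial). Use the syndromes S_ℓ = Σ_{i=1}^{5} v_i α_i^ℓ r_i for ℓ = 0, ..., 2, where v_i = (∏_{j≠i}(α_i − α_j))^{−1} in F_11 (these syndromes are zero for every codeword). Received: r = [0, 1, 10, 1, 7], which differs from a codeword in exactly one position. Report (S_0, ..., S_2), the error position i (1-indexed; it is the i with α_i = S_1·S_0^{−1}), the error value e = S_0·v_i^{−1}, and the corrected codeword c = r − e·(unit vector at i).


S = (3, 4, 9), error at position 2, error magnitude e = 9, c = [0, 3, 10, 1, 7].

Step 1: column multipliers v_i = (∏_{j≠i}(α_i − α_j))^{−1} mod 11.
  i = 1 (α = 2): (2−5)(2−1)(2−3)(2−9) = (−3)·1·(−1)·(−7) = −21 ≡ 1, so v_1 = 1^{−1} = 1 (mod 11).
  i = 2 (α = 5): (5−2)(5−1)(5−3)(5−9) = 3·4·2·(−4) = −96 ≡ 3, so v_2 = 3^{−1} = 4 (mod 11).
  i = 3 (α = 1): (1−2)(1−5)(1−3)(1−9) = (−1)·(−4)·(−2)·(−8) = 64 ≡ 9, so v_3 = 9^{−1} = 5 (mod 11).
  i = 4 (α = 3): (3−2)(3−5)(3−1)(3−9) = 1·(−2)·2·(−6) = 24 ≡ 2, so v_4 = 2^{−1} = 6 (mod 11).
  i = 5 (α = 9): (9−2)(9−5)(9−1)(9−3) = 7·4·8·6 = 1344 ≡ 2, so v_5 = 2^{−1} = 6 (mod 11).
  v = [1, 4, 5, 6, 6].
Step 2: syndromes of r = [0, 1, 10, 1, 7] (all sums mod 11).
  S_0 = Σ v_i r_i = 1·0 + 4·1 + 5·10 + 6·1 + 6·7 = 102 ≡ 3.
  S_1 = Σ v_i α_i r_i = 1·2·0 + 4·5·1 + 5·1·10 + 6·3·1 + 6·9·7 = 466 ≡ 4.
  α_i^2 mod 11 = [4, 3, 1, 9, 4].
  S_2 = Σ v_i α_i^2 r_i = 1·4·0 + 4·3·1 + 5·1·10 + 6·9·1 + 6·4·7 = 284 ≡ 9.
  S = (3, 4, 9) ≠ 0, so r is not a codeword (an error is present).
Step 3: locate the error. For a single error e at position i, S_ℓ = v_i·e·α_i^ℓ, so α_err = S_1/S_0.
  S_0^{−1} = 3^{−1} = 4 (mod 11), so α_err = 4·4 = 16 ≡ 5 = α_2. Error position i = 2.
  Consistency check: S_2/S_1 = 9·3 = 27 ≡ 5 = α_err ✓ (single-error assumption holds).
Step 4: error magnitude e = S_0/v_2 = S_0·∏_{j≠2}(α_2 − α_j) = 3·3 = 9 ≡ 9 (mod 11).
Step 5: correct position 2: c_2 = r_2 − e = 1 − 9 ≡ 3 (mod 11). Hence c = [0, 3, 10, 1, 7].
  Check: interpolating c through the α_i gives m(x) = 9 + 1·x (degree < 2) with m(α_i) = c_i for every i, so c is indeed a codeword.


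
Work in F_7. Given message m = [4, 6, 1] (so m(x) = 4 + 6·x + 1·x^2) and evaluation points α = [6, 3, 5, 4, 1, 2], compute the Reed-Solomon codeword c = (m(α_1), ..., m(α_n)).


c = [6, 3, 3, 2, 4, 6]

Message polynomial: m(x) = 4 + 6·x + 1·x^2 (mod 7).
For each evaluation point α_i, compute m(α_i) mod 7:
  α_1 = 6: Horner steps 1 → 5 → 6, so m(6) = 6.
  α_2 = 3: Horner steps 1 → 2 → 3, so m(3) = 3.
  α_3 = 5: Horner steps 1 → 4 → 3, so m(5) = 3.
  α_4 = 4: Horner steps 1 → 3 → 2, so m(4) = 2.
  α_5 = 1: Horner steps 1 → 0 → 4, so m(1) = 4.
  α_6 = 2: Horner steps 1 → 1 → 6, so m(2) = 6.
Codeword c = [6, 3, 3, 2, 4, 6] ∈ F_7^6.


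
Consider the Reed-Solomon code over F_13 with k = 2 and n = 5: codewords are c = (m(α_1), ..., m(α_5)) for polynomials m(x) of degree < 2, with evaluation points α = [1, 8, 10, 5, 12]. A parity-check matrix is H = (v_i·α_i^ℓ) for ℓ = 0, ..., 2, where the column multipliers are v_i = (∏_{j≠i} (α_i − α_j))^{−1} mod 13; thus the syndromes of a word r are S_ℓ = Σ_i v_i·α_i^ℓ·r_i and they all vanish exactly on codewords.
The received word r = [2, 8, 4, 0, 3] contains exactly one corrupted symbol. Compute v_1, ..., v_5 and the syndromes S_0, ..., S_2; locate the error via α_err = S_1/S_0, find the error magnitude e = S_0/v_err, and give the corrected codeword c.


S = (10, 2, 3), error at position 2, error magnitude e = 3, c = [2, 5, 4, 0, 3].

Step 1: column multipliers v_i = (∏_{j≠i}(α_i − α_j))^{−1} mod 13.
  i = 1 (α = 1): (1−8)(1−10)(1−5)(1−12) = (−7)·(−9)·(−4)·(−11) = 2772 ≡ 3, so v_1 = 3^{−1} = 9 (mod 13).
  i = 2 (α = 8): (8−1)(8−10)(8−5)(8−12) = 7·(−2)·3·(−4) = 168 ≡ 12, so v_2 = 12^{−1} = 12 (mod 13).
  i = 3 (α = 10): (10−1)(10−8)(10−5)(10−12) = 9·2·5·(−2) = −180 ≡ 2, so v_3 = 2^{−1} = 7 (mod 13).
  i = 4 (α = 5): (5−1)(5−8)(5−10)(5−12) = 4·(−3)·(−5)·(−7) = −420 ≡ 9, so v_4 = 9^{−1} = 3 (mod 13).
  i = 5 (α = 12): (12−1)(12−8)(12−10)(12−5) = 11·4·2·7 = 616 ≡ 5, so v_5 = 5^{−1} = 8 (mod 13).
  v = [9, 12, 7, 3, 8].
Step 2: syndromes of r = [2, 8, 4, 0, 3] (all sums mod 13).
  S_0 = Σ v_i r_i = 9·2 + 12·8 + 7·4 + 3·0 + 8·3 = 166 ≡ 10.
  S_1 = Σ v_i α_i r_i = 9·1·2 + 12·8·8 + 7·10·4 + 3·5·0 + 8·12·3 = 1354 ≡ 2.
  α_i^2 mod 13 = [1, 12, 9, 12, 1].
  S_2 = Σ v_i α_i^2 r_i = 9·1·2 + 12·12·8 + 7·9·4 + 3·12·0 + 8·1·3 = 1446 ≡ 3.
  S = (10, 2, 3) ≠ 0, so r is not a codeword (an error is present).
Step 3: locate the error. For a single error e at position i, S_ℓ = v_i·e·α_i^ℓ, so α_err = S_1/S_0.
  S_0^{−1} = 10^{−1} = 4 (mod 13), so α_err = 2·4 = 8 ≡ 8 = α_2. Error position i = 2.
  Consistency check: S_2/S_1 = 3·7 = 21 ≡ 8 = α_err ✓ (single-error assumption holds).
Step 4: error magnitude e = S_0/v_2 = S_0·∏_{j≠2}(α_2 − α_j) = 10·12 = 120 ≡ 3 (mod 13).
Step 5: correct position 2: c_2 = r_2 − e = 8 − 3 ≡ 5 (mod 13). Hence c = [2, 5, 4, 0, 3].
  Check: interpolating c through the α_i gives m(x) = 9 + 6·x (degree < 2) with m(α_i) = c_i for every i, so c is indeed a codeword.


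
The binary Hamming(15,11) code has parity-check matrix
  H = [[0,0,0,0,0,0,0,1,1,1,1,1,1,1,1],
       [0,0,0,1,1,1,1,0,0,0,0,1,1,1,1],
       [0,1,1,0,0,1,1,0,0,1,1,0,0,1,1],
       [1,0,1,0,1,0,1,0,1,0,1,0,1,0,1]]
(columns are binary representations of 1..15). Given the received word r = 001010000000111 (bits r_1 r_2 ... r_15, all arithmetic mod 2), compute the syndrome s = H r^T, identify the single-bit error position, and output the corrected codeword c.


s = (1, 0, 1, 0)^T, error position = 10, corrected codeword c = 001010000100111

Compute s = H r^T mod 2 one row at a time:
  s_1 = 0 + 0 + 0 + 0 + 0 + 1 + 1 + 1 = 3 ≡ 1 (mod 2).
  s_2 = 0 + 1 + 0 + 0 + 0 + 1 + 1 + 1 = 4 ≡ 0 (mod 2).
  s_3 = 0 + 1 + 0 + 0 + 0 + 0 + 1 + 1 = 3 ≡ 1 (mod 2).
  s_4 = 0 + 1 + 1 + 0 + 0 + 0 + 1 + 1 = 4 ≡ 0 (mod 2).
s = (1, 0, 1, 0)^T — this equals column 10 of H (binary 1010), so error is at position 10.
Correct: flip bit 10 of r = 001010000000111 to get c = 001010000100111.


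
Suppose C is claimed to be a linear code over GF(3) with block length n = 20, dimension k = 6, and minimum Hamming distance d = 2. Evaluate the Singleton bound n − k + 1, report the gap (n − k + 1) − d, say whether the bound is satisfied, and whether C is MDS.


Singleton RHS = n − k + 1 = 15, slack = 13, bound satisfied, not MDS.

Singleton bound: d ≤ n − k + 1.
Here n = 20, k = 6, so n − k + 1 = 15.
Given d = 2, check d ≤ 15: YES.
Slack = (n − k + 1) − d = 13.
The code is NOT MDS (slack = 13 > 0).
Description: the claimed parameters are [20, 6, 2]_3; such a code would be non-MDS.


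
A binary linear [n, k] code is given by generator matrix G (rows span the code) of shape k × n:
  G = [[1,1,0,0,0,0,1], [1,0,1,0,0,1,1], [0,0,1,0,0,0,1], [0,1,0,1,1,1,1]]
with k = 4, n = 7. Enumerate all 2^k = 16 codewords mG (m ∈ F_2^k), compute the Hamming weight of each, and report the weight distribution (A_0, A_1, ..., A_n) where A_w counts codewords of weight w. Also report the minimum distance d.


Weight distribution: A_0 = 1, A_2 = 3, A_3 = 4, A_4 = 3, A_5 = 4, A_6 = 1. Minimum distance d = 2.

Enumerate all 2^4 = 16 messages m ∈ F_2^4.
For each, compute codeword c = mG in F_2^7, then tally its weight.
  m = 0000 → c = 0000000, weight = 0.
  m = 1000 → c = 1100001, weight = 3.
  m = 0100 → c = 1010011, weight = 4.
  m = 1100 → c = 0110010, weight = 3.
  m = 0010 → c = 0010001, weight = 2.
  m = 1010 → c = 1110000, weight = 3.
  m = 0110 → c = 1000010, weight = 2.
  m = 1110 → c = 0100011, weight = 3.
  m = 0001 → c = 0101111, weight = 5.
  m = 1001 → c = 1001110, weight = 4.
  m = 0101 → c = 1111100, weight = 5.
  m = 1101 → c = 0011101, weight = 4.
  m = 0011 → c = 0111110, weight = 5.
  m = 1011 → c = 1011111, weight = 6.
  m = 0111 → c = 1101101, weight = 5.
  m = 1111 → c = 0001100, weight = 2.
Tally weights:
  weight 0: 1 codewords.
  weight 2: 3 codewords.
  weight 3: 4 codewords.
  weight 4: 3 codewords.
  weight 5: 4 codewords.
  weight 6: 1 codewords.
Minimum distance d = smallest w > 0 with A_w > 0 = 2.
Sanity: Σ A_w = 16 = 2^4 = 16 ✓.


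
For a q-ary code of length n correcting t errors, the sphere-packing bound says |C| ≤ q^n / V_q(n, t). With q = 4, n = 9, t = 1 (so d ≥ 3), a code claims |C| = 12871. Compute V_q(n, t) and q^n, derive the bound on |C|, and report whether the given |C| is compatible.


V_q(n, t) = 28, q^n = 262144, Hamming bound = 9362, |C| = 12871 > bound (violated).

Step 1: Compute V_q(n, t) = Σ_{j=0}^1 C(n, j) (q−1)^j.
  j = 0: C(9,0)·(3)^0 = 1·1 = 1.
  j = 1: C(9,1)·(3)^1 = 9·3 = 27.
  V_q(n, t) = 1 + 27 = 28.
Step 2: q^n = 4^9 = 262144.
Step 3: Hamming bound ⌊q^n / V_q(n,t)⌋ = ⌊262144/28⌋ = 9362.
Step 4: Compare |C| = 12871 to 9362: violated.
The claimed |C| lies above the Hamming bound, so no 4-ary code of length 9 with d ≥ 3 can have 12871 codewords.


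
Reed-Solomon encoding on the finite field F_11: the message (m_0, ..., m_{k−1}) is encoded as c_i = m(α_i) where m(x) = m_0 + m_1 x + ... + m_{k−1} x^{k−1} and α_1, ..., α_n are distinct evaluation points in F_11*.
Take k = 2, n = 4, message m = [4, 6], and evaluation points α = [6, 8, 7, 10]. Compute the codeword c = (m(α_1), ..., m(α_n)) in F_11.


c = [7, 8, 2, 9]

Message polynomial: m(x) = 4 + 6·x (mod 11).
For each evaluation point α_i, compute m(α_i) mod 11:
  α_1 = 6: Horner steps 6 → 7, so m(6) = 7.
  α_2 = 8: Horner steps 6 → 8, so m(8) = 8.
  α_3 = 7: Horner steps 6 → 2, so m(7) = 2.
  α_4 = 10: Horner steps 6 → 9, so m(10) = 9.
Codeword c = [7, 8, 2, 9] ∈ F_11^4.


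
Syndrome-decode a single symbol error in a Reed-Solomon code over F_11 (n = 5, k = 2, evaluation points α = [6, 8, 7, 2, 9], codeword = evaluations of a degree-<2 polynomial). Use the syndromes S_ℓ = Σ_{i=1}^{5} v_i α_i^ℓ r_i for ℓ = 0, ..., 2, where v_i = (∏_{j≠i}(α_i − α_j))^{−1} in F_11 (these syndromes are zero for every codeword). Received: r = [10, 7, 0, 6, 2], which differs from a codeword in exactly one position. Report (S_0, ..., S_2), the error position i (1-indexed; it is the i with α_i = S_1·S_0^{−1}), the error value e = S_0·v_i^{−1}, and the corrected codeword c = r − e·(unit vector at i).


S = (5, 7, 1), error at position 2, error magnitude e = 6, c = [10, 1, 0, 6, 2].

Step 1: column multipliers v_i = (∏_{j≠i}(α_i − α_j))^{−1} mod 11.
  i = 1 (α = 6): (6−8)(6−7)(6−2)(6−9) = (−2)·(−1)·4·(−3) = −24 ≡ 9, so v_1 = 9^{−1} = 5 (mod 11).
  i = 2 (α = 8): (8−6)(8−7)(8−2)(8−9) = 2·1·6·(−1) = −12 ≡ 10, so v_2 = 10^{−1} = 10 (mod 11).
  i = 3 (α = 7): (7−6)(7−8)(7−2)(7−9) = 1·(−1)·5·(−2) = 10 ≡ 10, so v_3 = 10^{−1} = 10 (mod 11).
  i = 4 (α = 2): (2−6)(2−8)(2−7)(2−9) = (−4)·(−6)·(−5)·(−7) = 840 ≡ 4, so v_4 = 4^{−1} = 3 (mod 11).
  i = 5 (α = 9): (9−6)(9−8)(9−7)(9−2) = 3·1·2·7 = 42 ≡ 9, so v_5 = 9^{−1} = 5 (mod 11).
  v = [5, 10, 10, 3, 5].
Step 2: syndromes of r = [10, 7, 0, 6, 2] (all sums mod 11).
  S_0 = Σ v_i r_i = 5·10 + 10·7 + 10·0 + 3·6 + 5·2 = 148 ≡ 5.
  S_1 = Σ v_i α_i r_i = 5·6·10 + 10·8·7 + 10·7·0 + 3·2·6 + 5·9·2 = 986 ≡ 7.
  α_i^2 mod 11 = [3, 9, 5, 4, 4].
  S_2 = Σ v_i α_i^2 r_i = 5·3·10 + 10·9·7 + 10·5·0 + 3·4·6 + 5·4·2 = 892 ≡ 1.
  S = (5, 7, 1) ≠ 0, so r is not a codeword (an error is present).
Step 3: locate the error. For a single error e at position i, S_ℓ = v_i·e·α_i^ℓ, so α_err = S_1/S_0.
  S_0^{−1} = 5^{−1} = 9 (mod 11), so α_err = 7·9 = 63 ≡ 8 = α_2. Error position i = 2.
  Consistency check: S_2/S_1 = 1·8 = 8 ≡ 8 = α_err ✓ (single-error assumption holds).
Step 4: error magnitude e = S_0/v_2 = S_0·∏_{j≠2}(α_2 − α_j) = 5·10 = 50 ≡ 6 (mod 11).
Step 5: correct position 2: c_2 = r_2 − e = 7 − 6 ≡ 1 (mod 11). Hence c = [10, 1, 0, 6, 2].
  Check: interpolating c through the α_i gives m(x) = 4 + 1·x (degree < 2) with m(α_i) = c_i for every i, so c is indeed a codeword.


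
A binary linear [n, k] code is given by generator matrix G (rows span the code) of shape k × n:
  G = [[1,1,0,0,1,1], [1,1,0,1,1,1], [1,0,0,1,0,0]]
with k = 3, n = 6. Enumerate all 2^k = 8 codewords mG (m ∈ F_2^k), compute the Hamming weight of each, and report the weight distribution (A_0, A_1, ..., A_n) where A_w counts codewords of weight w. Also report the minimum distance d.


Weight distribution: A_0 = 1, A_1 = 2, A_2 = 1, A_3 = 1, A_4 = 2, A_5 = 1. Minimum distance d = 1.

Enumerate all 2^3 = 8 messages m ∈ F_2^3.
For each, compute codeword c = mG in F_2^6, then tally its weight.
  m = 000 → c = 000000, weight = 0.
  m = 100 → c = 110011, weight = 4.
  m = 010 → c = 110111, weight = 5.
  m = 110 → c = 000100, weight = 1.
  m = 001 → c = 100100, weight = 2.
  m = 101 → c = 010111, weight = 4.
  m = 011 → c = 010011, weight = 3.
  m = 111 → c = 100000, weight = 1.
Tally weights:
  weight 0: 1 codewords.
  weight 1: 2 codewords.
  weight 2: 1 codewords.
  weight 3: 1 codewords.
  weight 4: 2 codewords.
  weight 5: 1 codewords.
Minimum distance d = smallest w > 0 with A_w > 0 = 1.
Sanity: Σ A_w = 8 = 2^3 = 8 ✓.


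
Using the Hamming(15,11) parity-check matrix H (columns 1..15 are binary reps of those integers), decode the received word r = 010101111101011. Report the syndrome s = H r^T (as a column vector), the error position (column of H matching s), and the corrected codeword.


s = (0, 0, 0, 1)^T, error position = 1, corrected codeword c = 110101111101011

Compute s = H r^T mod 2 one row at a time:
  s_1 = 1 + 1 + 1 + 0 + 1 + 0 + 1 + 1 = 6 ≡ 0 (mod 2).
  s_2 = 1 + 0 + 1 + 1 + 1 + 0 + 1 + 1 = 6 ≡ 0 (mod 2).
  s_3 = 1 + 0 + 1 + 1 + 1 + 0 + 1 + 1 = 6 ≡ 0 (mod 2).
  s_4 = 0 + 0 + 0 + 1 + 1 + 0 + 0 + 1 = 3 ≡ 1 (mod 2).
s = (0, 0, 0, 1)^T — this equals column 1 of H (binary 0001), so error is at position 1.
Correct: flip bit 1 of r = 010101111101011 to get c = 110101111101011.


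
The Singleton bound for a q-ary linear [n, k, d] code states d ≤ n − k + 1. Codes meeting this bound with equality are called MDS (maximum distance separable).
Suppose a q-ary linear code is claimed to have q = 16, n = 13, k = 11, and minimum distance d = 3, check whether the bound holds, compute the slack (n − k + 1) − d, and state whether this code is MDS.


Singleton RHS = n − k + 1 = 3, slack = 0, bound satisfied, MDS.

Singleton bound: d ≤ n − k + 1.
Here n = 13, k = 11, so n − k + 1 = 3.
Given d = 3, check d ≤ 3: YES.
Slack = (n − k + 1) − d = 0.
The code is MDS (slack = 0).
Description: the claimed parameters are [13, 11, 3]_16; such a code would be MDS (meets Singleton bound).


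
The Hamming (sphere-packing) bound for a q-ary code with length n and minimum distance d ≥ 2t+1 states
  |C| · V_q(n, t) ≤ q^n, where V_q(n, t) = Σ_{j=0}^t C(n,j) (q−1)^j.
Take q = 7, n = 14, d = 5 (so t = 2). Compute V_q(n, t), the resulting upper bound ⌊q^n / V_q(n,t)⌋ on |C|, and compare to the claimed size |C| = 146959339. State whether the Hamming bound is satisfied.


V_q(n, t) = 3361, q^n = 678223072849, Hamming bound = 201792047, |C| = 146959339 ≤ bound (satisfied).

Step 1: Compute V_q(n, t) = Σ_{j=0}^2 C(n, j) (q−1)^j.
  j = 0: C(14,0)·(6)^0 = 1·1 = 1.
  j = 1: C(14,1)·(6)^1 = 14·6 = 84.
  j = 2: C(14,2)·(6)^2 = 91·36 = 3276.
  V_q(n, t) = 1 + 84 + 3276 = 3361.
Step 2: q^n = 7^14 = 678223072849.
Step 3: Hamming bound ⌊q^n / V_q(n,t)⌋ = ⌊678223072849/3361⌋ = 201792047.
Step 4: Compare |C| = 146959339 to 201792047: satisfied.
The claimed |C| lies below the Hamming bound.


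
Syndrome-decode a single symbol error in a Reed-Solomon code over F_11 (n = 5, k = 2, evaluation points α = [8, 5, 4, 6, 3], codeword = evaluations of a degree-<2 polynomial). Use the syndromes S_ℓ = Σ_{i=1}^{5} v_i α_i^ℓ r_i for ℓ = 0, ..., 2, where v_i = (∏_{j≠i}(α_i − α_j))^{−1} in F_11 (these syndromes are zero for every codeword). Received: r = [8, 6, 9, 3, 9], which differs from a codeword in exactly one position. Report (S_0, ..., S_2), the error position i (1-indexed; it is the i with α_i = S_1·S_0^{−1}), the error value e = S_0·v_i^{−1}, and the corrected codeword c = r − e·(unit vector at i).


S = (1, 3, 9), error at position 5, error magnitude e = 8, c = [8, 6, 9, 3, 1].

Step 1: column multipliers v_i = (∏_{j≠i}(α_i − α_j))^{−1} mod 11.
  i = 1 (α = 8): (8−5)(8−4)(8−6)(8−3) = 3·4·2·5 = 120 ≡ 10, so v_1 = 10^{−1} = 10 (mod 11).
  i = 2 (α = 5): (5−8)(5−4)(5−6)(5−3) = (−3)·1·(−1)·2 = 6 ≡ 6, so v_2 = 6^{−1} = 2 (mod 11).
  i = 3 (α = 4): (4−8)(4−5)(4−6)(4−3) = (−4)·(−1)·(−2)·1 = −8 ≡ 3, so v_3 = 3^{−1} = 4 (mod 11).
  i = 4 (α = 6): (6−8)(6−5)(6−4)(6−3) = (−2)·1·2·3 = −12 ≡ 10, so v_4 = 10^{−1} = 10 (mod 11).
  i = 5 (α = 3): (3−8)(3−5)(3−4)(3−6) = (−5)·(−2)·(−1)·(−3) = 30 ≡ 8, so v_5 = 8^{−1} = 7 (mod 11).
  v = [10, 2, 4, 10, 7].
Step 2: syndromes of r = [8, 6, 9, 3, 9] (all sums mod 11).
  S_0 = Σ v_i r_i = 10·8 + 2·6 + 4·9 + 10·3 + 7·9 = 221 ≡ 1.
  S_1 = Σ v_i α_i r_i = 10·8·8 + 2·5·6 + 4·4·9 + 10·6·3 + 7·3·9 = 1213 ≡ 3.
  α_i^2 mod 11 = [9, 3, 5, 3, 9].
  S_2 = Σ v_i α_i^2 r_i = 10·9·8 + 2·3·6 + 4·5·9 + 10·3·3 + 7·9·9 = 1593 ≡ 9.
  S = (1, 3, 9) ≠ 0, so r is not a codeword (an error is present).
Step 3: locate the error. For a single error e at position i, S_ℓ = v_i·e·α_i^ℓ, so α_err = S_1/S_0.
  S_0^{−1} = 1^{−1} = 1 (mod 11), so α_err = 3·1 = 3 ≡ 3 = α_5. Error position i = 5.
  Consistency check: S_2/S_1 = 9·4 = 36 ≡ 3 = α_err ✓ (single-error assumption holds).
Step 4: error magnitude e = S_0/v_5 = S_0·∏_{j≠5}(α_5 − α_j) = 1·8 = 8 ≡ 8 (mod 11).
Step 5: correct position 5: c_5 = r_5 − e = 9 − 8 ≡ 1 (mod 11). Hence c = [8, 6, 9, 3, 1].
  Check: interpolating c through the α_i gives m(x) = 10 + 8·x (degree < 2) with m(α_i) = c_i for every i, so c is indeed a codeword.


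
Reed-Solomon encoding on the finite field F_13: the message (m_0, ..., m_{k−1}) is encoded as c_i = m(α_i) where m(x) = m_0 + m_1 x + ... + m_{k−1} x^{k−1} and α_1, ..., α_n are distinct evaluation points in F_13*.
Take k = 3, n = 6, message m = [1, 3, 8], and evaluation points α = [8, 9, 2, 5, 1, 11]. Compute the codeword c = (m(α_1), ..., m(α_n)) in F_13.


c = [4, 0, 0, 8, 12, 1]

Message polynomial: m(x) = 1 + 3·x + 8·x^2 (mod 13).
For each evaluation point α_i, compute m(α_i) mod 13:
  α_1 = 8: Horner steps 8 → 2 → 4, so m(8) = 4.
  α_2 = 9: Horner steps 8 → 10 → 0, so m(9) = 0.
  α_3 = 2: Horner steps 8 → 6 → 0, so m(2) = 0.
  α_4 = 5: Horner steps 8 → 4 → 8, so m(5) = 8.
  α_5 = 1: Horner steps 8 → 11 → 12, so m(1) = 12.
  α_6 = 11: Horner steps 8 → 0 → 1, so m(11) = 1.
Codeword c = [4, 0, 0, 8, 12, 1] ∈ F_13^6.


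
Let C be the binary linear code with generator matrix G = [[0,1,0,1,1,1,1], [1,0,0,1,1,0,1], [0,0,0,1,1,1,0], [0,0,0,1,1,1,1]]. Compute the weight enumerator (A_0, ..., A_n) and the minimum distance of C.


Weight distribution: A_0 = 1, A_1 = 2, A_2 = 2, A_3 = 4, A_4 = 5, A_5 = 2. Minimum distance d = 1.

Enumerate all 2^4 = 16 messages m ∈ F_2^4.
For each, compute codeword c = mG in F_2^7, then tally its weight.
  m = 0000 → c = 0000000, weight = 0.
  m = 1000 → c = 0101111, weight = 5.
  m = 0100 → c = 1001101, weight = 4.
  m = 1100 → c = 1100010, weight = 3.
  m = 0010 → c = 0001110, weight = 3.
  m = 1010 → c = 0100001, weight = 2.
  m = 0110 → c = 1000011, weight = 3.
  m = 1110 → c = 1101100, weight = 4.
  m = 0001 → c = 0001111, weight = 4.
  m = 1001 → c = 0100000, weight = 1.
  m = 0101 → c = 1000010, weight = 2.
  m = 1101 → c = 1101101, weight = 5.
  m = 0011 → c = 0000001, weight = 1.
  m = 1011 → c = 0101110, weight = 4.
  m = 0111 → c = 1001100, weight = 3.
  m = 1111 → c = 1100011, weight = 4.
Tally weights:
  weight 0: 1 codewords.
  weight 1: 2 codewords.
  weight 2: 2 codewords.
  weight 3: 4 codewords.
  weight 4: 5 codewords.
  weight 5: 2 codewords.
Minimum distance d = smallest w > 0 with A_w > 0 = 1.
Sanity: Σ A_w = 16 = 2^4 = 16 ✓.


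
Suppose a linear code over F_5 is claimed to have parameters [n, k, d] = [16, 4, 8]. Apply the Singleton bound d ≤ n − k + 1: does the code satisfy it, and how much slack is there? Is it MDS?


Singleton RHS = n − k + 1 = 13, slack = 5, bound satisfied, not MDS.

Singleton bound: d ≤ n − k + 1.
Here n = 16, k = 4, so n − k + 1 = 13.
Given d = 8, check d ≤ 13: YES.
Slack = (n − k + 1) − d = 5.
The code is NOT MDS (slack = 5 > 0).
Description: the claimed parameters are [16, 4, 8]_5; such a code would be non-MDS.


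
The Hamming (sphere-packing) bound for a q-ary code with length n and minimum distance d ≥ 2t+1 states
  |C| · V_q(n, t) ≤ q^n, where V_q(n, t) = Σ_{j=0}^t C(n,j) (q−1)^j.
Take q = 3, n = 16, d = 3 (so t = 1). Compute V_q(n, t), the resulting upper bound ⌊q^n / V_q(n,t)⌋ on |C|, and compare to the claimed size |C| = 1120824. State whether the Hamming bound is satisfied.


V_q(n, t) = 33, q^n = 43046721, Hamming bound = 1304446, |C| = 1120824 ≤ bound (satisfied).

Step 1: Compute V_q(n, t) = Σ_{j=0}^1 C(n, j) (q−1)^j.
  j = 0: C(16,0)·(2)^0 = 1·1 = 1.
  j = 1: C(16,1)·(2)^1 = 16·2 = 32.
  V_q(n, t) = 1 + 32 = 33.
Step 2: q^n = 3^16 = 43046721.
Step 3: Hamming bound ⌊q^n / V_q(n,t)⌋ = ⌊43046721/33⌋ = 1304446.
Step 4: Compare |C| = 1120824 to 1304446: satisfied.
The claimed |C| lies below the Hamming bound.


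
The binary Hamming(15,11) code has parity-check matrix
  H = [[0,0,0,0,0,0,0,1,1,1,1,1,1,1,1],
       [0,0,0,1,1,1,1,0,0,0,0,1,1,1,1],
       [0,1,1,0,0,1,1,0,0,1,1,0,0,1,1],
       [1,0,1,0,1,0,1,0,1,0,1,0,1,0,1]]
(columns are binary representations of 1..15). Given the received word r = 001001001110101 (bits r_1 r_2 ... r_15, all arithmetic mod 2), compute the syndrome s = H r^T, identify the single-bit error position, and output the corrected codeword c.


s = (1, 1, 1, 1)^T, error position = 15, corrected codeword c = 001001001110100

Compute s = H r^T mod 2 one row at a time:
  s_1 = 0 + 1 + 1 + 1 + 0 + 1 + 0 + 1 = 5 ≡ 1 (mod 2).
  s_2 = 0 + 0 + 1 + 0 + 0 + 1 + 0 + 1 = 3 ≡ 1 (mod 2).
  s_3 = 0 + 1 + 1 + 0 + 1 + 1 + 0 + 1 = 5 ≡ 1 (mod 2).
  s_4 = 0 + 1 + 0 + 0 + 1 + 1 + 1 + 1 = 5 ≡ 1 (mod 2).
s = (1, 1, 1, 1)^T — this equals column 15 of H (binary 1111), so error is at position 15.
Correct: flip bit 15 of r = 001001001110101 to get c = 001001001110100.


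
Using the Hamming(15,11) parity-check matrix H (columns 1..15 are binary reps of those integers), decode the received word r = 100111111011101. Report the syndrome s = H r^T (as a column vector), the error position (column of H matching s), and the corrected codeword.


s = (0, 1, 0, 1)^T, error position = 5, corrected codeword c = 100101111011101

Compute s = H r^T mod 2 one row at a time:
  s_1 = 1 + 1 + 0 + 1 + 1 + 1 + 0 + 1 = 6 ≡ 0 (mod 2).
  s_2 = 1 + 1 + 1 + 1 + 1 + 1 + 0 + 1 = 7 ≡ 1 (mod 2).
  s_3 = 0 + 0 + 1 + 1 + 0 + 1 + 0 + 1 = 4 ≡ 0 (mod 2).
  s_4 = 1 + 0 + 1 + 1 + 1 + 1 + 1 + 1 = 7 ≡ 1 (mod 2).
s = (0, 1, 0, 1)^T — this equals column 5 of H (binary 0101), so error is at position 5.
Correct: flip bit 5 of r = 100111111011101 to get c = 100101111011101.


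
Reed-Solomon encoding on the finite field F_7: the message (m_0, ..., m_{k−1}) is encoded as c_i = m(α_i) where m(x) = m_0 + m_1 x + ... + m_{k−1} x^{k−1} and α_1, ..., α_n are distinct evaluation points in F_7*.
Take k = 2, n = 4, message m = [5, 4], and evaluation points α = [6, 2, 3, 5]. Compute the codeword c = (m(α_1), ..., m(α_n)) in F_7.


c = [1, 6, 3, 4]

Message polynomial: m(x) = 5 + 4·x (mod 7).
For each evaluation point α_i, compute m(α_i) mod 7:
  α_1 = 6: Horner steps 4 → 1, so m(6) = 1.
  α_2 = 2: Horner steps 4 → 6, so m(2) = 6.
  α_3 = 3: Horner steps 4 → 3, so m(3) = 3.
  α_4 = 5: Horner steps 4 → 4, so m(5) = 4.
Codeword c = [1, 6, 3, 4] ∈ F_7^4.


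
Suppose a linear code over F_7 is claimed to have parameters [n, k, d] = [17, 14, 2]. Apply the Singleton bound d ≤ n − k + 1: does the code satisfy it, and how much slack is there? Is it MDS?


Singleton RHS = n − k + 1 = 4, slack = 2, bound satisfied, not MDS.

Singleton bound: d ≤ n − k + 1.
Here n = 17, k = 14, so n − k + 1 = 4.
Given d = 2, check d ≤ 4: YES.
Slack = (n − k + 1) − d = 2.
The code is NOT MDS (slack = 2 > 0).
Description: the claimed parameters are [17, 14, 2]_7; such a code would be non-MDS.


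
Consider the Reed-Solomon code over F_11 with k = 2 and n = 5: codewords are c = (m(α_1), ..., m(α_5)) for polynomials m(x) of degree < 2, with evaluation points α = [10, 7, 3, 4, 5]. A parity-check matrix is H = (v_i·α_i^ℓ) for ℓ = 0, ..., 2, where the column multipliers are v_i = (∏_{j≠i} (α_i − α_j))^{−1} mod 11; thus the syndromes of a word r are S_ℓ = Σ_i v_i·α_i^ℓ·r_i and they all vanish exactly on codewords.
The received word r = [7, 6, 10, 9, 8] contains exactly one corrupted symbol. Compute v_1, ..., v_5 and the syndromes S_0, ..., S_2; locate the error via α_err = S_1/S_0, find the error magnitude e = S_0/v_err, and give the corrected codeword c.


S = (5, 6, 5), error at position 1, error magnitude e = 4, c = [3, 6, 10, 9, 8].

Step 1: column multipliers v_i = (∏_{j≠i}(α_i − α_j))^{−1} mod 11.
  i = 1 (α = 10): (10−7)(10−3)(10−4)(10−5) = 3·7·6·5 = 630 ≡ 3, so v_1 = 3^{−1} = 4 (mod 11).
  i = 2 (α = 7): (7−10)(7−3)(7−4)(7−5) = (−3)·4·3·2 = −72 ≡ 5, so v_2 = 5^{−1} = 9 (mod 11).
  i = 3 (α = 3): (3−10)(3−7)(3−4)(3−5) = (−7)·(−4)·(−1)·(−2) = 56 ≡ 1, so v_3 = 1^{−1} = 1 (mod 11).
  i = 4 (α = 4): (4−10)(4−7)(4−3)(4−5) = (−6)·(−3)·1·(−1) = −18 ≡ 4, so v_4 = 4^{−1} = 3 (mod 11).
  i = 5 (α = 5): (5−10)(5−7)(5−3)(5−4) = (−5)·(−2)·2·1 = 20 ≡ 9, so v_5 = 9^{−1} = 5 (mod 11).
  v = [4, 9, 1, 3, 5].
Step 2: syndromes of r = [7, 6, 10, 9, 8] (all sums mod 11).
  S_0 = Σ v_i r_i = 4·7 + 9·6 + 1·10 + 3·9 + 5·8 = 159 ≡ 5.
  S_1 = Σ v_i α_i r_i = 4·10·7 + 9·7·6 + 1·3·10 + 3·4·9 + 5·5·8 = 996 ≡ 6.
  α_i^2 mod 11 = [1, 5, 9, 5, 3].
  S_2 = Σ v_i α_i^2 r_i = 4·1·7 + 9·5·6 + 1·9·10 + 3·5·9 + 5·3·8 = 643 ≡ 5.
  S = (5, 6, 5) ≠ 0, so r is not a codeword (an error is present).
Step 3: locate the error. For a single error e at position i, S_ℓ = v_i·e·α_i^ℓ, so α_err = S_1/S_0.
  S_0^{−1} = 5^{−1} = 9 (mod 11), so α_err = 6·9 = 54 ≡ 10 = α_1. Error position i = 1.
  Consistency check: S_2/S_1 = 5·2 = 10 ≡ 10 = α_err ✓ (single-error assumption holds).
Step 4: error magnitude e = S_0/v_1 = S_0·∏_{j≠1}(α_1 − α_j) = 5·3 = 15 ≡ 4 (mod 11).
Step 5: correct position 1: c_1 = r_1 − e = 7 − 4 ≡ 3 (mod 11). Hence c = [3, 6, 10, 9, 8].
  Check: interpolating c through the α_i gives m(x) = 2 + 10·x (degree < 2) with m(α_i) = c_i for every i, so c is indeed a codeword.


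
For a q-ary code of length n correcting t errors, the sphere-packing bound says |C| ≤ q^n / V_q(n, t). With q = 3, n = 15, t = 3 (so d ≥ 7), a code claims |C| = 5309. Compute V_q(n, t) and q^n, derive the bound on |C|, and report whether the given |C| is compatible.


V_q(n, t) = 4091, q^n = 14348907, Hamming bound = 3507, |C| = 5309 > bound (violated).

Step 1: Compute V_q(n, t) = Σ_{j=0}^3 C(n, j) (q−1)^j.
  j = 0: C(15,0)·(2)^0 = 1·1 = 1.
  j = 1: C(15,1)·(2)^1 = 15·2 = 30.
  j = 2: C(15,2)·(2)^2 = 105·4 = 420.
  j = 3: C(15,3)·(2)^3 = 455·8 = 3640.
  V_q(n, t) = 1 + 30 + 420 + 3640 = 4091.
Step 2: q^n = 3^15 = 14348907.
Step 3: Hamming bound ⌊q^n / V_q(n,t)⌋ = ⌊14348907/4091⌋ = 3507.
Step 4: Compare |C| = 5309 to 3507: violated.
The claimed |C| lies above the Hamming bound, so no 3-ary code of length 15 with d ≥ 7 can have 5309 codewords.


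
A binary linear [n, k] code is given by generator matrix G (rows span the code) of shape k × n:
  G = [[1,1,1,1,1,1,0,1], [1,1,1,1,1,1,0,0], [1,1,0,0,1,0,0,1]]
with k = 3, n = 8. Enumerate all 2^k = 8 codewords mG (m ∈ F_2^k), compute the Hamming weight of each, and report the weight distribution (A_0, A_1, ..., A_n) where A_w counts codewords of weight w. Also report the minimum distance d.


Weight distribution: A_0 = 1, A_1 = 1, A_3 = 2, A_4 = 2, A_6 = 1, A_7 = 1. Minimum distance d = 1.

Enumerate all 2^3 = 8 messages m ∈ F_2^3.
For each, compute codeword c = mG in F_2^8, then tally its weight.
  m = 000 → c = 00000000, weight = 0.
  m = 100 → c = 11111101, weight = 7.
  m = 010 → c = 11111100, weight = 6.
  m = 110 → c = 00000001, weight = 1.
  m = 001 → c = 11001001, weight = 4.
  m = 101 → c = 00110100, weight = 3.
  m = 011 → c = 00110101, weight = 4.
  m = 111 → c = 11001000, weight = 3.
Tally weights:
  weight 0: 1 codewords.
  weight 1: 1 codewords.
  weight 3: 2 codewords.
  weight 4: 2 codewords.
  weight 6: 1 codewords.
  weight 7: 1 codewords.
Minimum distance d = smallest w > 0 with A_w > 0 = 1.
Sanity: Σ A_w = 8 = 2^3 = 8 ✓.


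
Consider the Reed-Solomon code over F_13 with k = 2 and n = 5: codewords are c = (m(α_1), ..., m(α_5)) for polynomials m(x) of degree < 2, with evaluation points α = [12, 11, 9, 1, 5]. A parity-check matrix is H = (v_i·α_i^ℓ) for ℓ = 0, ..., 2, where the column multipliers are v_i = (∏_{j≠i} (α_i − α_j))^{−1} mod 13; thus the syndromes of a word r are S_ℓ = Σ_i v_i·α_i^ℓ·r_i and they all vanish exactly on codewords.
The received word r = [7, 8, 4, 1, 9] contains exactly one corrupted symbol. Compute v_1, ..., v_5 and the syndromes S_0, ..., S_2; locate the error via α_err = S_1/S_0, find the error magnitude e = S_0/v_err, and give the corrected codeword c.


S = (1, 12, 1), error at position 1, error magnitude e = 10, c = [10, 8, 4, 1, 9].

Step 1: column multipliers v_i = (∏_{j≠i}(α_i − α_j))^{−1} mod 13.
  i = 1 (α = 12): (12−11)(12−9)(12−1)(12−5) = 1·3·11·7 = 231 ≡ 10, so v_1 = 10^{−1} = 4 (mod 13).
  i = 2 (α = 11): (11−12)(11−9)(11−1)(11−5) = (−1)·2·10·6 = −120 ≡ 10, so v_2 = 10^{−1} = 4 (mod 13).
  i = 3 (α = 9): (9−12)(9−11)(9−1)(9−5) = (−3)·(−2)·8·4 = 192 ≡ 10, so v_3 = 10^{−1} = 4 (mod 13).
  i = 4 (α = 1): (1−12)(1−11)(1−9)(1−5) = (−11)·(−10)·(−8)·(−4) = 3520 ≡ 10, so v_4 = 10^{−1} = 4 (mod 13).
  i = 5 (α = 5): (5−12)(5−11)(5−9)(5−1) = (−7)·(−6)·(−4)·4 = −672 ≡ 4, so v_5 = 4^{−1} = 10 (mod 13).
  v = [4, 4, 4, 4, 10].
Step 2: syndromes of r = [7, 8, 4, 1, 9] (all sums mod 13).
  S_0 = Σ v_i r_i = 4·7 + 4·8 + 4·4 + 4·1 + 10·9 = 170 ≡ 1.
  S_1 = Σ v_i α_i r_i = 4·12·7 + 4·11·8 + 4·9·4 + 4·1·1 + 10·5·9 = 1286 ≡ 12.
  α_i^2 mod 13 = [1, 4, 3, 1, 12].
  S_2 = Σ v_i α_i^2 r_i = 4·1·7 + 4·4·8 + 4·3·4 + 4·1·1 + 10·12·9 = 1288 ≡ 1.
  S = (1, 12, 1) ≠ 0, so r is not a codeword (an error is present).
Step 3: locate the error. For a single error e at position i, S_ℓ = v_i·e·α_i^ℓ, so α_err = S_1/S_0.
  S_0^{−1} = 1^{−1} = 1 (mod 13), so α_err = 12·1 = 12 ≡ 12 = α_1. Error position i = 1.
  Consistency check: S_2/S_1 = 1·12 = 12 ≡ 12 = α_err ✓ (single-error assumption holds).
Step 4: error magnitude e = S_0/v_1 = S_0·∏_{j≠1}(α_1 − α_j) = 1·10 = 10 ≡ 10 (mod 13).
Step 5: correct position 1: c_1 = r_1 − e = 7 − 10 ≡ 10 (mod 13). Hence c = [10, 8, 4, 1, 9].
  Check: interpolating c through the α_i gives m(x) = 12 + 2·x (degree < 2) with m(α_i) = c_i for every i, so c is indeed a codeword.
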